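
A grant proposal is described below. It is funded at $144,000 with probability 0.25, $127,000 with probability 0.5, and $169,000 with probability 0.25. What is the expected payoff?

$141,750

EV = 0.25 × 144000 + 0.5 × 127000 + 0.25 × 169000 = 36000 + 63500 + 42250 = 141750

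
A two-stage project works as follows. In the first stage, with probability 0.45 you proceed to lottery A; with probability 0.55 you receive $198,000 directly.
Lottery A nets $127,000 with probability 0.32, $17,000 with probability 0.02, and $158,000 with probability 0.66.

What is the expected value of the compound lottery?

EV(A) = 0.32 × 127000 + 0.02 × 17000 + 0.66 × 158000 = 40640 + 340 + 104280 = 145260
Branch B: 198000 (certain)
Overall = 0.45 × 145260 + 0.55 × 198000 = 65367 + 108900 = 174267

$174,267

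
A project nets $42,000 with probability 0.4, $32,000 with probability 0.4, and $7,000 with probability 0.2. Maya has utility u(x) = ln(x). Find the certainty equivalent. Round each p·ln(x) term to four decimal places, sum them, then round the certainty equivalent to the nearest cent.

$26,325.68

E[u] = 0.4·ln(42000) + 0.4·ln(32000) + 0.2·ln(7000) = 4.2582 + 4.1494 + 1.7707 = 10.1783
CE = e^10.1783 ≈ 26325.68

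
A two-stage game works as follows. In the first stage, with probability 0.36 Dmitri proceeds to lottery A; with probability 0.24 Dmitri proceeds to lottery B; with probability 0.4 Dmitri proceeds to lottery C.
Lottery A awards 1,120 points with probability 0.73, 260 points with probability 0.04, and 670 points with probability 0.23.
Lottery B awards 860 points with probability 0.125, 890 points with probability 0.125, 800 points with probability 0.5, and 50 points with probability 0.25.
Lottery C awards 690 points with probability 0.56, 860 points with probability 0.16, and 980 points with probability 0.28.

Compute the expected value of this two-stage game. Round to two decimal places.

824.42 points

EV(A) = 0.73 × 1120 + 0.04 × 260 + 0.23 × 670 = 817.6 + 10.4 + 154.1 = 982.1
EV(B) = 0.125 × 860 + 0.125 × 890 + 0.5 × 800 + 0.25 × 50 = 107.5 + 111.25 + 400 + 12.5 = 631.25
EV(C) = 0.56 × 690 + 0.16 × 860 + 0.28 × 980 = 386.4 + 137.6 + 274.4 = 798.4
Overall = 0.36 × 982.1 + 0.24 × 631.25 + 0.4 × 798.4 = 353.556 + 151.5 + 319.36 = 824.416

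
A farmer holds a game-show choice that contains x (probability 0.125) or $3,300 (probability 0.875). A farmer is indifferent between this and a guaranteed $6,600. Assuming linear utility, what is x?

0.125·x + 0.875·3300 = 6600
0.125·x = 6600 − 2887.5 = 3712.5
x = 3712.5 / 0.125 = 29700

x = $29,700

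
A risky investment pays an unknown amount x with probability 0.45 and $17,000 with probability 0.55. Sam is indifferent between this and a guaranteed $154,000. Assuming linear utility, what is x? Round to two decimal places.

0.45·x + 0.55·17000 = 154000
0.45·x = 154000 − 9350 = 144650
x = 144650 / 0.45 = 321444.4444

x = $321,444.44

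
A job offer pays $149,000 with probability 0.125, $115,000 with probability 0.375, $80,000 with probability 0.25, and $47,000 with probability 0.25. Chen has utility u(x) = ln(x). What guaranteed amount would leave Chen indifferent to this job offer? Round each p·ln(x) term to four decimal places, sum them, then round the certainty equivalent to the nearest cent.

E[u] = 0.125·ln(149000) + 0.375·ln(115000) + 0.25·ln(80000) + 0.25·ln(47000) = 1.4890 + 4.3698 + 2.8224 + 2.6895 = 11.3707
CE = e^11.3707 ≈ 86742.57

$86,742.57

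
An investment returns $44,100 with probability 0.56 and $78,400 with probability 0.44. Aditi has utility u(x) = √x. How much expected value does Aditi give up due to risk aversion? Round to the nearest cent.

E[u] = 0.56·√44100 + 0.44·√78400 = 0.56·210 + 0.44·280 = 240.8
CE = (240.8)² = 57984.64
Risk premium = EV − CE = 59192 − 57984.64 = 1207.36

$1,207.36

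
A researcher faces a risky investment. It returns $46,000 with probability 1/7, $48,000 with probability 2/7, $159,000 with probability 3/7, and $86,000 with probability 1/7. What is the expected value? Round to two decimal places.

EV = 1/7 × 46000 + 2/7 × 48000 + 3/7 × 159000 + 1/7 × 86000 = 6571.4286 + 13714.2857 + 68142.8571 + 12285.7143 = 100714.2857

$100,714.29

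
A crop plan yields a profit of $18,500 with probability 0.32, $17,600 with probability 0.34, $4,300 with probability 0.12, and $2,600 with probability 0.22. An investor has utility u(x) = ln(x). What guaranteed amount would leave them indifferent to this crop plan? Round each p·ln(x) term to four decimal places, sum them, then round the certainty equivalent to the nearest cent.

E[u] = 0.32·ln(18500) + 0.34·ln(17600) + 0.12·ln(4300) + 0.22·ln(2600) = 3.1442 + 3.3237 + 1.0040 + 1.7299 = 9.2018
CE = e^9.2018 ≈ 9914.96

$9,914.96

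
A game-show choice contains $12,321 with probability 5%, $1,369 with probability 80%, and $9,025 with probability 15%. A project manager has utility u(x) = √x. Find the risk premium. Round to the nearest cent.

$624.64

E[u] = 0.05·√12321 + 0.8·√1369 + 0.15·√9025 = 0.05·111 + 0.8·37 + 0.15·95 = 49.4
CE = (49.4)² = 2440.36
Risk premium = EV − CE = 3065 − 2440.36 = 624.64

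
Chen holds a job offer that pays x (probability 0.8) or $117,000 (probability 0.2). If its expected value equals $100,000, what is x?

x = $95,750

0.8·x + 0.2·117000 = 100000
0.8·x = 100000 − 23400 = 76600
x = 76600 / 0.8 = 95750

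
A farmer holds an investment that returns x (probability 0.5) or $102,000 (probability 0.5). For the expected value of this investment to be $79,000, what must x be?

x = $56,000

0.5·x + 0.5·102000 = 79000
0.5·x = 79000 − 51000 = 28000
x = 28000 / 0.5 = 56000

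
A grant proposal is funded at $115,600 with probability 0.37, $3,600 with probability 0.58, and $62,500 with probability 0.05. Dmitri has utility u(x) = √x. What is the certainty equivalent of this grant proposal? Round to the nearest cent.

E[u] = 0.37·√115600 + 0.58·√3600 + 0.05·√62500 = 0.37·340 + 0.58·60 + 0.05·250 = 173.1
CE = (173.1)² = 29963.61

$29,963.61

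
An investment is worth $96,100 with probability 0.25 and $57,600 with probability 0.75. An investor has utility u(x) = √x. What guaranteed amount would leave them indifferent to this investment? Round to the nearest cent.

E[u] = 0.25·√96100 + 0.75·√57600 = 0.25·310 + 0.75·240 = 257.5
CE = (257.5)² = 66306.25

$66,306.25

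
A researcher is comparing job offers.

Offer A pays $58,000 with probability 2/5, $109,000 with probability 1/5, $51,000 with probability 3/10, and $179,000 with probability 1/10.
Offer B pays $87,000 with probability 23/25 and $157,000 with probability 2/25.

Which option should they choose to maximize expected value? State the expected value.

Offer A = 2/5 × 58000 + 1/5 × 109000 + 3/10 × 51000 + 1/10 × 179000 = 23200 + 21800 + 15300 + 17900 = 78200
Offer B = 23/25 × 87000 + 2/25 × 157000 = 80040 + 12560 = 92600

Offer B ($92,600)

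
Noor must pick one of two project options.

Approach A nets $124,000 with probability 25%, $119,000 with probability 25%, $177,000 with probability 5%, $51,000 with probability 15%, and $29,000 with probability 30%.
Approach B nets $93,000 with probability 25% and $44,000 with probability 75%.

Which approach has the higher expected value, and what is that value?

Approach A ($85,950)

Approach A = 0.25 × 124000 + 0.25 × 119000 + 0.05 × 177000 + 0.15 × 51000 + 0.3 × 29000 = 31000 + 29750 + 8850 + 7650 + 8700 = 85950
Approach B = 0.25 × 93000 + 0.75 × 44000 = 23250 + 33000 = 56250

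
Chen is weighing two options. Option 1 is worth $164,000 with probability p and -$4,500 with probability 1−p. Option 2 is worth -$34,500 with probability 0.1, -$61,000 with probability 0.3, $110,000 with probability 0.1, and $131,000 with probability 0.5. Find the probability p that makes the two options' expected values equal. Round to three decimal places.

p = 0.352

EV(Option 2) = 0.1 × (-34500) + 0.3 × (-61000) + 0.1 × 110000 + 0.5 × 131000 = -3450 − 18300 + 11000 + 65500 = 54750
p·164000 + (1−p)·(-4500) = 54750
168500p − 4500 = 54750
p = (54750 + 4500) / 168500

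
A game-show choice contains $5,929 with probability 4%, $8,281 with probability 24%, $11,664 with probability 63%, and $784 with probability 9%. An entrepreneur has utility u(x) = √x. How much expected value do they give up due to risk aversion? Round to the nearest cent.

$527.05

E[u] = 0.04·√5929 + 0.24·√8281 + 0.63·√11664 + 0.09·√784 = 0.04·77 + 0.24·91 + 0.63·108 + 0.09·28 = 95.48
CE = (95.48)² = 9116.4304
Risk premium = EV − CE = 9643.48 − 9116.4304 = 527.0496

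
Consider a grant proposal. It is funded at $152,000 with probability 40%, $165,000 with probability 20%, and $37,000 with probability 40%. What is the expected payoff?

$108,600

EV = 0.4 × 152000 + 0.2 × 165000 + 0.4 × 37000 = 60800 + 33000 + 14800 = 108600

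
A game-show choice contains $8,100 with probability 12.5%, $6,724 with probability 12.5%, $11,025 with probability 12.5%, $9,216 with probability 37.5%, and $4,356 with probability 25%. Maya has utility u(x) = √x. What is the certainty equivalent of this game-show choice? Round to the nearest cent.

$7,590.77

E[u] = 0.125·√8100 + 0.125·√6724 + 0.125·√11025 + 0.375·√9216 + 0.25·√4356 = 0.125·90 + 0.125·82 + 0.125·105 + 0.375·96 + 0.25·66 = 87.125
CE = (87.125)² = 7590.765625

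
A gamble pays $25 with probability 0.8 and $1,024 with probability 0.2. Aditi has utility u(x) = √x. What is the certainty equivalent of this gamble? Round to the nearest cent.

$108.16

E[u] = 0.8·√25 + 0.2·√1024 = 0.8·5 + 0.2·32 = 10.4
CE = (10.4)² = 108.16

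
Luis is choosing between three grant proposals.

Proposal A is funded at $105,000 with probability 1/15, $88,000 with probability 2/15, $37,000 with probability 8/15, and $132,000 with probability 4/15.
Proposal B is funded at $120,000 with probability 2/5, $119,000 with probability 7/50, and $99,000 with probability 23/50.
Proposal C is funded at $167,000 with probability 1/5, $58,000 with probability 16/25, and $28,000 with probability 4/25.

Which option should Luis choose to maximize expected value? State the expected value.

Proposal B ($110,200)

Proposal A = 1/15 × 105000 + 2/15 × 88000 + 8/15 × 37000 + 4/15 × 132000 = 7000 + 11733.3333 + 19733.3333 + 35200 = 73666.6667
Proposal B = 2/5 × 120000 + 7/50 × 119000 + 23/50 × 99000 = 48000 + 16660 + 45540 = 110200
Proposal C = 1/5 × 167000 + 16/25 × 58000 + 4/25 × 28000 = 33400 + 37120 + 4480 = 75000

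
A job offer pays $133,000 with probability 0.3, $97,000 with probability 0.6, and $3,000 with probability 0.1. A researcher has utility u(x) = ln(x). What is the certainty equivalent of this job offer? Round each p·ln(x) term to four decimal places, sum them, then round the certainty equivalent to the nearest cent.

$75,319.93

E[u] = 0.3·ln(133000) + 0.6·ln(97000) + 0.1·ln(3000) = 3.5394 + 6.8895 + 0.8006 = 11.2295
CE = e^11.2295 ≈ 75319.93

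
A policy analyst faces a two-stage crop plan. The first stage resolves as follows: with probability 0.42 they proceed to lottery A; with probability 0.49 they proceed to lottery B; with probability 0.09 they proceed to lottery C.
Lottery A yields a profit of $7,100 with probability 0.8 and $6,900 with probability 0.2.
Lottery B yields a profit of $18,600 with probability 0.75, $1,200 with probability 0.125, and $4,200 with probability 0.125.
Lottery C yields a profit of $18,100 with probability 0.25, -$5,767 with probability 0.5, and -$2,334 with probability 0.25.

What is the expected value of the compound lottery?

EV(A) = 0.8 × 7100 + 0.2 × 6900 = 5680 + 1380 = 7060
EV(B) = 0.75 × 18600 + 0.125 × 1200 + 0.125 × 4200 = 13950 + 150 + 525 = 14625
EV(C) = 0.25 × 18100 + 0.5 × (-5767) + 0.25 × (-2334) = 4525 − 2883.5 − 583.5 = 1058
Overall = 0.42 × 7060 + 0.49 × 14625 + 0.09 × 1058 = 2965.2 + 7166.25 + 95.22 = 10226.67

$10,226.67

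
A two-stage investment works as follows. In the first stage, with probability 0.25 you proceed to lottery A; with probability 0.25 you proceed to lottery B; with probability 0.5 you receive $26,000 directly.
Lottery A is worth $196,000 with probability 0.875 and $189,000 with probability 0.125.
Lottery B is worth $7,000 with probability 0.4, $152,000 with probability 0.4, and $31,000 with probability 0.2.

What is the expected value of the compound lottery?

EV(A) = 0.875 × 196000 + 0.125 × 189000 = 171500 + 23625 = 195125
EV(B) = 0.4 × 7000 + 0.4 × 152000 + 0.2 × 31000 = 2800 + 60800 + 6200 = 69800
Branch C: 26000 (certain)
Overall = 0.25 × 195125 + 0.25 × 69800 + 0.5 × 26000 = 48781.25 + 17450 + 13000 = 79231.25

$79,231.25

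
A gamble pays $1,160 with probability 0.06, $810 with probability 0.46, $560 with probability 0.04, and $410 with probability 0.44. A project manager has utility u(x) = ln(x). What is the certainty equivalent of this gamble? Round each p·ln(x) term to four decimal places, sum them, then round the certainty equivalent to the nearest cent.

E[u] = 0.06·ln(1160) + 0.46·ln(810) + 0.04·ln(560) + 0.44·ln(410) = 0.4234 + 3.0806 + 0.2531 + 2.6471 = 6.4042
CE = e^6.4042 ≈ 604.38

$604.38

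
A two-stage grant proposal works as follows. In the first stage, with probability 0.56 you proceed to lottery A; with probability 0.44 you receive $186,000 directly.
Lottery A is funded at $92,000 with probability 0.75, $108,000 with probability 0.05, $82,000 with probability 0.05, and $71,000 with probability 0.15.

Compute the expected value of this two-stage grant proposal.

$131,764

EV(A) = 0.75 × 92000 + 0.05 × 108000 + 0.05 × 82000 + 0.15 × 71000 = 69000 + 5400 + 4100 + 10650 = 89150
Branch B: 186000 (certain)
Overall = 0.56 × 89150 + 0.44 × 186000 = 49924 + 81840 = 131764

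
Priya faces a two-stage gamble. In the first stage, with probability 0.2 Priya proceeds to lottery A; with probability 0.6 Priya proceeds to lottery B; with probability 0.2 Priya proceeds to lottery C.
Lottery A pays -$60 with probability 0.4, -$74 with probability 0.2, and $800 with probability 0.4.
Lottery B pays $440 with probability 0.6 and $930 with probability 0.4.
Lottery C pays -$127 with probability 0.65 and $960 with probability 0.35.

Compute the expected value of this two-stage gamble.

EV(A) = 0.4 × (-60) + 0.2 × (-74) + 0.4 × 800 = -24 − 14.8 + 320 = 281.2
EV(B) = 0.6 × 440 + 0.4 × 930 = 264 + 372 = 636
EV(C) = 0.65 × (-127) + 0.35 × 960 = -82.55 + 336 = 253.45
Overall = 0.2 × 281.2 + 0.6 × 636 + 0.2 × 253.45 = 56.24 + 381.6 + 50.69 = 488.53

$488.53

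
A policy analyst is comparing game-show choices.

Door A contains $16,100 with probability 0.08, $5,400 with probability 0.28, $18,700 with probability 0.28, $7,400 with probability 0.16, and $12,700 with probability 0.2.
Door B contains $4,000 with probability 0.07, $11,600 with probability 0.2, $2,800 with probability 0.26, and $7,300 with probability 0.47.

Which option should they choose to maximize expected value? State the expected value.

Door A = 0.08 × 16100 + 0.28 × 5400 + 0.28 × 18700 + 0.16 × 7400 + 0.2 × 12700 = 1288 + 1512 + 5236 + 1184 + 2540 = 11760
Door B = 0.07 × 4000 + 0.2 × 11600 + 0.26 × 2800 + 0.47 × 7300 = 280 + 2320 + 728 + 3431 = 6759

Door A ($11,760)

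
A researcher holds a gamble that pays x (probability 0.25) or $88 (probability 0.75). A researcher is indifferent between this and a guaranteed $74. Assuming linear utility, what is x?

x = $32

0.25·x + 0.75·88 = 74
0.25·x = 74 − 66 = 8
x = 8 / 0.25 = 32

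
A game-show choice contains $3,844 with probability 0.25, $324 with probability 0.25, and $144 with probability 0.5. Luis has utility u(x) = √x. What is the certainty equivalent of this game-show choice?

$676

E[u] = 0.25·√3844 + 0.25·√324 + 0.5·√144 = 0.25·62 + 0.25·18 + 0.5·12 = 26
CE = (26)² = 676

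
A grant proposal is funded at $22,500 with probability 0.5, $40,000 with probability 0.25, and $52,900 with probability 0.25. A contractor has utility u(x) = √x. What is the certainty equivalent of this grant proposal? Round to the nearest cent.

E[u] = 0.5·√22500 + 0.25·√40000 + 0.25·√52900 = 0.5·150 + 0.25·200 + 0.25·230 = 182.5
CE = (182.5)² = 33306.25

$33,306.25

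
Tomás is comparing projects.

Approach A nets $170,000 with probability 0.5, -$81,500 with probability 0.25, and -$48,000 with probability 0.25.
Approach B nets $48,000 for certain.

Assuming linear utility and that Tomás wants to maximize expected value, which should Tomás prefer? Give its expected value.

Approach A ($52,625)

Approach A = 0.5 × 170000 + 0.25 × (-81500) + 0.25 × (-48000) = 85000 − 20375 − 12000 = 52625
Approach B: 48000 (certain)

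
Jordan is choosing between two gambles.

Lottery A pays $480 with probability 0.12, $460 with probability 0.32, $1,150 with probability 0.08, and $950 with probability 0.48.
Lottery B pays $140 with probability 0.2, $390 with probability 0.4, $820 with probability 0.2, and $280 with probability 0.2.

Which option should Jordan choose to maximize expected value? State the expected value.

Lottery A ($752.80)

Lottery A = 0.12 × 480 + 0.32 × 460 + 0.08 × 1150 + 0.48 × 950 = 57.6 + 147.2 + 92 + 456 = 752.8
Lottery B = 0.2 × 140 + 0.4 × 390 + 0.2 × 820 + 0.2 × 280 = 28 + 156 + 164 + 56 = 404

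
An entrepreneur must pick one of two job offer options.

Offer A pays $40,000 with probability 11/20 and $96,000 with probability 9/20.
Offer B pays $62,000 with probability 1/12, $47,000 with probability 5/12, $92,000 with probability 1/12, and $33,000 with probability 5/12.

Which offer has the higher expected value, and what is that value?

Offer A ($65,200)

Offer A = 11/20 × 40000 + 9/20 × 96000 = 22000 + 43200 = 65200
Offer B = 1/12 × 62000 + 5/12 × 47000 + 1/12 × 92000 + 5/12 × 33000 = 5166.6667 + 19583.3333 + 7666.6667 + 13750 = 46166.6667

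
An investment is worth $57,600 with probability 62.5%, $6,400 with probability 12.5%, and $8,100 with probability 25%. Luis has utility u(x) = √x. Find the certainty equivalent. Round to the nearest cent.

$33,306.25

E[u] = 0.625·√57600 + 0.125·√6400 + 0.25·√8100 = 0.625·240 + 0.125·80 + 0.25·90 = 182.5
CE = (182.5)² = 33306.25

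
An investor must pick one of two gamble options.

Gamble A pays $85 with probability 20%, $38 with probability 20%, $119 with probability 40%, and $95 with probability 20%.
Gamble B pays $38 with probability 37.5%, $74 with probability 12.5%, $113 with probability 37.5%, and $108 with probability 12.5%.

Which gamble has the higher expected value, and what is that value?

Gamble A ($91.20)

Gamble A = 0.2 × 85 + 0.2 × 38 + 0.4 × 119 + 0.2 × 95 = 17 + 7.6 + 47.6 + 19 = 91.2
Gamble B = 0.375 × 38 + 0.125 × 74 + 0.375 × 113 + 0.125 × 108 = 14.25 + 9.25 + 42.375 + 13.5 = 79.375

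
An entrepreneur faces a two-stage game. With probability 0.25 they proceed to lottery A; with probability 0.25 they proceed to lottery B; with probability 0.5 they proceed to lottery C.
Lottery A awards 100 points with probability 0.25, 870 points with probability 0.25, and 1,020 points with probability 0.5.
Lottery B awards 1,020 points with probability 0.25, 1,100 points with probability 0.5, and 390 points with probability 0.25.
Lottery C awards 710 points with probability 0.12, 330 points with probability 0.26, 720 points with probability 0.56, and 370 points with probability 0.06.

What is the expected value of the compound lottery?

EV(A) = 0.25 × 100 + 0.25 × 870 + 0.5 × 1020 = 25 + 217.5 + 510 = 752.5
EV(B) = 0.25 × 1020 + 0.5 × 1100 + 0.25 × 390 = 255 + 550 + 97.5 = 902.5
EV(C) = 0.12 × 710 + 0.26 × 330 + 0.56 × 720 + 0.06 × 370 = 85.2 + 85.8 + 403.2 + 22.2 = 596.4
Overall = 0.25 × 752.5 + 0.25 × 902.5 + 0.5 × 596.4 = 188.125 + 225.625 + 298.2 = 711.95

711.95 points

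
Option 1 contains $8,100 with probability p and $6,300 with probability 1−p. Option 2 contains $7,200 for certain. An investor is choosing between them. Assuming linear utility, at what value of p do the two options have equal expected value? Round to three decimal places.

p = 0.500

p·8100 + (1−p)·6300 = 7200
1800p + 6300 = 7200
p = (7200 − 6300) / 1800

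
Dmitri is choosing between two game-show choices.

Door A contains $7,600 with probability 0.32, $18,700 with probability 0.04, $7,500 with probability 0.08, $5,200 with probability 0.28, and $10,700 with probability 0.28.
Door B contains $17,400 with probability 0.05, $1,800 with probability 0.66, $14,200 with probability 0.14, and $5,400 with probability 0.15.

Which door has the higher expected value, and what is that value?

Door A = 0.32 × 7600 + 0.04 × 18700 + 0.08 × 7500 + 0.28 × 5200 + 0.28 × 10700 = 2432 + 748 + 600 + 1456 + 2996 = 8232
Door B = 0.05 × 17400 + 0.66 × 1800 + 0.14 × 14200 + 0.15 × 5400 = 870 + 1188 + 1988 + 810 = 4856

Door A ($8,232)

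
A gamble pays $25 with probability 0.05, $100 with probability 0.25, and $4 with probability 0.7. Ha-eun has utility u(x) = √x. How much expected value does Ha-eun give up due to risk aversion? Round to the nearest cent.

$11.83

E[u] = 0.05·√25 + 0.25·√100 + 0.7·√4 = 0.05·5 + 0.25·10 + 0.7·2 = 4.15
CE = (4.15)² = 17.2225
Risk premium = EV − CE = 29.05 − 17.2225 = 11.8275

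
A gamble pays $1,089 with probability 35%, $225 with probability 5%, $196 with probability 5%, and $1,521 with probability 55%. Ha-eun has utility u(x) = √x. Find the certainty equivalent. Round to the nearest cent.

E[u] = 0.35·√1089 + 0.05·√225 + 0.05·√196 + 0.55·√1521 = 0.35·33 + 0.05·15 + 0.05·14 + 0.55·39 = 34.45
CE = (34.45)² = 1186.8025

$1,186.80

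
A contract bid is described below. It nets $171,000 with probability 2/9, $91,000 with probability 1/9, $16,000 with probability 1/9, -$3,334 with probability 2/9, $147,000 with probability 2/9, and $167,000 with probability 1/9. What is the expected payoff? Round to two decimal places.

EV = 2/9 × 171000 + 1/9 × 91000 + 1/9 × 16000 + 2/9 × (-3334) + 2/9 × 147000 + 1/9 × 167000 = 38000 + 10111.1111 + 1777.7778 − 740.8889 + 32666.6667 + 18555.5556 = 100370.2222

$100,370.22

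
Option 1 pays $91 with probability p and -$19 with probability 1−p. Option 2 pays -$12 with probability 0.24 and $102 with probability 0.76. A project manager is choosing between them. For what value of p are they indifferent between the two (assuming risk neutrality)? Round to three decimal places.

EV(Option 2) = 0.24 × (-12) + 0.76 × 102 = -2.88 + 77.52 = 74.64
p·91 + (1−p)·(-19) = 74.64
110p − 19 = 74.64
p = (74.64 + 19) / 110

p = 0.851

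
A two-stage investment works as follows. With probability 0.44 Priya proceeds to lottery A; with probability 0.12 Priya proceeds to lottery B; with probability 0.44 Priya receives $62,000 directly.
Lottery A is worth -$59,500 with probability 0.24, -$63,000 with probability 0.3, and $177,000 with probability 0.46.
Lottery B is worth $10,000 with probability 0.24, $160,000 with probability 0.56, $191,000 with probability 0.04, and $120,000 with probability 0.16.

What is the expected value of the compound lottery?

EV(A) = 0.24 × (-59500) + 0.3 × (-63000) + 0.46 × 177000 = -14280 − 18900 + 81420 = 48240
EV(B) = 0.24 × 10000 + 0.56 × 160000 + 0.04 × 191000 + 0.16 × 120000 = 2400 + 89600 + 7640 + 19200 = 118840
Branch C: 62000 (certain)
Overall = 0.44 × 48240 + 0.12 × 118840 + 0.44 × 62000 = 21225.6 + 14260.8 + 27280 = 62766.4

$62,766.40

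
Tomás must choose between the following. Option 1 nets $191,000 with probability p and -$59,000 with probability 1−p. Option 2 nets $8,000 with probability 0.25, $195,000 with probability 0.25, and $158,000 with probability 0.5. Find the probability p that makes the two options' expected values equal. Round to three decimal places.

EV(Option 2) = 0.25 × 8000 + 0.25 × 195000 + 0.5 × 158000 = 2000 + 48750 + 79000 = 129750
p·191000 + (1−p)·(-59000) = 129750
250000p − 59000 = 129750
p = (129750 + 59000) / 250000

p = 0.755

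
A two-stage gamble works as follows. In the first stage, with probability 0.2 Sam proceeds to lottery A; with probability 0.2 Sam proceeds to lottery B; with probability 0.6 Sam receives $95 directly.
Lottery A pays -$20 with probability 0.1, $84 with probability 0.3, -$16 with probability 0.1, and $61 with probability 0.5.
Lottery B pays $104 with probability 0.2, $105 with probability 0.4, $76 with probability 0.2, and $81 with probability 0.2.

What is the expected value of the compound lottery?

EV(A) = 0.1 × (-20) + 0.3 × 84 + 0.1 × (-16) + 0.5 × 61 = -2 + 25.2 − 1.6 + 30.5 = 52.1
EV(B) = 0.2 × 104 + 0.4 × 105 + 0.2 × 76 + 0.2 × 81 = 20.8 + 42 + 15.2 + 16.2 = 94.2
Branch C: 95 (certain)
Overall = 0.2 × 52.1 + 0.2 × 94.2 + 0.6 × 95 = 10.42 + 18.84 + 57 = 86.26

$86.26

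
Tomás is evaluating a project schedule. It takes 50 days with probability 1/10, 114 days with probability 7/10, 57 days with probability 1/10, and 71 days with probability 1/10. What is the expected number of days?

EV = 1/10 × 50 + 7/10 × 114 + 1/10 × 57 + 1/10 × 71 = 5 + 79.8 + 5.7 + 7.1 = 97.6

97.6 days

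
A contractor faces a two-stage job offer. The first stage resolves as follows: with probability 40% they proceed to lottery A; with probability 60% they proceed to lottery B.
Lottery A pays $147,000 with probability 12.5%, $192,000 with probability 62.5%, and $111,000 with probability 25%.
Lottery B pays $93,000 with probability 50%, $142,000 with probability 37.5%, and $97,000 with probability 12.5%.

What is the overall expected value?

$133,575

EV(A) = 0.125 × 147000 + 0.625 × 192000 + 0.25 × 111000 = 18375 + 120000 + 27750 = 166125
EV(B) = 0.5 × 93000 + 0.375 × 142000 + 0.125 × 97000 = 46500 + 53250 + 12125 = 111875
Overall = 0.4 × 166125 + 0.6 × 111875 = 66450 + 67125 = 133575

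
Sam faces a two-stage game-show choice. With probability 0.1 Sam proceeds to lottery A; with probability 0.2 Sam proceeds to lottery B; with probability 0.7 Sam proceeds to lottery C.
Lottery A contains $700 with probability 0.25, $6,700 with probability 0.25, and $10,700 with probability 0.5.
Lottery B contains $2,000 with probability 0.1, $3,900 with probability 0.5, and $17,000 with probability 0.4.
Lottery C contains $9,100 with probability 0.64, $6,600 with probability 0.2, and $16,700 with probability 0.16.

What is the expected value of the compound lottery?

$9,381.20

EV(A) = 0.25 × 700 + 0.25 × 6700 + 0.5 × 10700 = 175 + 1675 + 5350 = 7200
EV(B) = 0.1 × 2000 + 0.5 × 3900 + 0.4 × 17000 = 200 + 1950 + 6800 = 8950
EV(C) = 0.64 × 9100 + 0.2 × 6600 + 0.16 × 16700 = 5824 + 1320 + 2672 = 9816
Overall = 0.1 × 7200 + 0.2 × 8950 + 0.7 × 9816 = 720 + 1790 + 6871.2 = 9381.2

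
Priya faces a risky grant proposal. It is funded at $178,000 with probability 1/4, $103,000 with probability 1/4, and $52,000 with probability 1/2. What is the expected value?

EV = 1/4 × 178000 + 1/4 × 103000 + 1/2 × 52000 = 44500 + 25750 + 26000 = 96250

$96,250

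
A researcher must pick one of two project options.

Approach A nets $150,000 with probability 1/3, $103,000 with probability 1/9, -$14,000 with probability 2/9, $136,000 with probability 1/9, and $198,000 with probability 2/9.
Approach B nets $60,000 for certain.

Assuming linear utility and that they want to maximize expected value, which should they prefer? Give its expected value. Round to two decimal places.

Approach A = 1/3 × 150000 + 1/9 × 103000 + 2/9 × (-14000) + 1/9 × 136000 + 2/9 × 198000 = 50000 + 11444.4444 − 3111.1111 + 15111.1111 + 44000 = 117444.4444
Approach B: 60000 (certain)

Approach A ($117,444.44)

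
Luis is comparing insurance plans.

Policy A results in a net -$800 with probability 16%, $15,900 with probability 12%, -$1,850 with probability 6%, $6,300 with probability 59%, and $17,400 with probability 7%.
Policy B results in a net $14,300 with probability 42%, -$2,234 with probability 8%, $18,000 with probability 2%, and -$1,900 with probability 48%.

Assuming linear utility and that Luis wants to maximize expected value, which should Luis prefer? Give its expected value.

Policy A ($6,604)

Policy A = 0.16 × (-800) + 0.12 × 15900 + 0.06 × (-1850) + 0.59 × 6300 + 0.07 × 17400 = -128 + 1908 − 111 + 3717 + 1218 = 6604
Policy B = 0.42 × 14300 + 0.08 × (-2234) + 0.02 × 18000 + 0.48 × (-1900) = 6006 − 178.72 + 360 − 912 = 5275.28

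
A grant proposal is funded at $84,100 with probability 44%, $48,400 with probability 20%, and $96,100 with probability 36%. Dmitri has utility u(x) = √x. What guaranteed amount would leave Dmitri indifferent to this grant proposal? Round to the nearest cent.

E[u] = 0.44·√84100 + 0.2·√48400 + 0.36·√96100 = 0.44·290 + 0.2·220 + 0.36·310 = 283.2
CE = (283.2)² = 80202.24

$80,202.24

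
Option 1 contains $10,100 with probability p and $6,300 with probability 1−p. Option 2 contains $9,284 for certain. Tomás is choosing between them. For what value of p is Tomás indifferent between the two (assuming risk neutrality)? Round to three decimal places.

p·10100 + (1−p)·6300 = 9284
3800p + 6300 = 9284
p = (9284 − 6300) / 3800

p = 0.785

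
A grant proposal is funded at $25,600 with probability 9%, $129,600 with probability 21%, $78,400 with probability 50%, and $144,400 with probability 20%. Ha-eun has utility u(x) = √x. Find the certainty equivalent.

$93,636

E[u] = 0.09·√25600 + 0.21·√129600 + 0.5·√78400 + 0.2·√144400 = 0.09·160 + 0.21·360 + 0.5·280 + 0.2·380 = 306
CE = (306)² = 93636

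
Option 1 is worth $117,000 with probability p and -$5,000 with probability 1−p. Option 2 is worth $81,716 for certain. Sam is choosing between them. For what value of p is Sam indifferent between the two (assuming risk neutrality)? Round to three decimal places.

p = 0.711

p·117000 + (1−p)·(-5000) = 81716
122000p − 5000 = 81716
p = (81716 + 5000) / 122000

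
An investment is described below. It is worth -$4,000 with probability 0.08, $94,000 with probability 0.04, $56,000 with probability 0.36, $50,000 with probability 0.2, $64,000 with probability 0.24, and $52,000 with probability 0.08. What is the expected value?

$53,120

EV = 0.08 × (-4000) + 0.04 × 94000 + 0.36 × 56000 + 0.2 × 50000 + 0.24 × 64000 + 0.08 × 52000 = -320 + 3760 + 20160 + 10000 + 15360 + 4160 = 53120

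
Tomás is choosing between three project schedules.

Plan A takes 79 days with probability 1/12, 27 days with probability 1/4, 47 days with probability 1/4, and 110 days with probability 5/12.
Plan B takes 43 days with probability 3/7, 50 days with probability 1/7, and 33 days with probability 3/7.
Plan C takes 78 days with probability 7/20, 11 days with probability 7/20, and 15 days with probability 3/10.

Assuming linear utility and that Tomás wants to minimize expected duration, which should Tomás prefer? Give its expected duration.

Plan C (35.65 days)

Plan A = 1/12 × 79 + 1/4 × 27 + 1/4 × 47 + 5/12 × 110 = 6.5833 + 6.75 + 11.75 + 45.8333 = 70.9167
Plan B = 3/7 × 43 + 1/7 × 50 + 3/7 × 33 = 18.4286 + 7.1429 + 14.1429 = 39.7143
Plan C = 7/20 × 78 + 7/20 × 11 + 3/10 × 15 = 27.3 + 3.85 + 4.5 = 35.65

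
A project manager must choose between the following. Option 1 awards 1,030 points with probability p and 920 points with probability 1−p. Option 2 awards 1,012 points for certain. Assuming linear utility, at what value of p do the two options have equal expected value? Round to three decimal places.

p = 0.836

p·1030 + (1−p)·920 = 1012
110p + 920 = 1012
p = (1012 − 920) / 110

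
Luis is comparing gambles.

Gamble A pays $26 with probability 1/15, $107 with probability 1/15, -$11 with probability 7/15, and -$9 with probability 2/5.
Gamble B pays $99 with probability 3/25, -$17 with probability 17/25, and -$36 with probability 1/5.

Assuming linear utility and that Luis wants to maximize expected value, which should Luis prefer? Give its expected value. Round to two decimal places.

Gamble A = 1/15 × 26 + 1/15 × 107 + 7/15 × (-11) + 2/5 × (-9) = 1.7333 + 7.1333 − 5.1333 − 3.6 = 0.1333
Gamble B = 3/25 × 99 + 17/25 × (-17) + 1/5 × (-36) = 11.88 − 11.56 − 7.2 = -6.88

Gamble A ($0.13)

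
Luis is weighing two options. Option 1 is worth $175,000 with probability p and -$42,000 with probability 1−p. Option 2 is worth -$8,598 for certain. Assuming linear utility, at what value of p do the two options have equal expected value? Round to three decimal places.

p = 0.154

p·175000 + (1−p)·(-42000) = -8598
217000p − 42000 = -8598
p = (-8598 + 42000) / 217000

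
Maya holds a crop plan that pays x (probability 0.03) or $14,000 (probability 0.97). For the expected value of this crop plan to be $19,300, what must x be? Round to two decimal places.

x = $190,666.67

0.03·x + 0.97·14000 = 19300
0.03·x = 19300 − 13580 = 5720
x = 5720 / 0.03 = 190666.6667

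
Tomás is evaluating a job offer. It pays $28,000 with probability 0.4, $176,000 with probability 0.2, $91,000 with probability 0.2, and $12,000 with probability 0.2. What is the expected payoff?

$67,000

EV = 0.4 × 28000 + 0.2 × 176000 + 0.2 × 91000 + 0.2 × 12000 = 11200 + 35200 + 18200 + 2400 = 67000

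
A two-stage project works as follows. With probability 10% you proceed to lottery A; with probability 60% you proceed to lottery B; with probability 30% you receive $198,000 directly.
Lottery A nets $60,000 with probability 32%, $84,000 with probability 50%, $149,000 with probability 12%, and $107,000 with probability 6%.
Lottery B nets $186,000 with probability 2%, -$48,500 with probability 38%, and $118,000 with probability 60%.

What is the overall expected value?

EV(A) = 0.32 × 60000 + 0.5 × 84000 + 0.12 × 149000 + 0.06 × 107000 = 19200 + 42000 + 17880 + 6420 = 85500
EV(B) = 0.02 × 186000 + 0.38 × (-48500) + 0.6 × 118000 = 3720 − 18430 + 70800 = 56090
Branch C: 198000 (certain)
Overall = 0.1 × 85500 + 0.6 × 56090 + 0.3 × 198000 = 8550 + 33654 + 59400 = 101604

$101,604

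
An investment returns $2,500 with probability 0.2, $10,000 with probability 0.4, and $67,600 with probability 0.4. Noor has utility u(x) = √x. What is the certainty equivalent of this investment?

E[u] = 0.2·√2500 + 0.4·√10000 + 0.4·√67600 = 0.2·50 + 0.4·100 + 0.4·260 = 154
CE = (154)² = 23716

$23,716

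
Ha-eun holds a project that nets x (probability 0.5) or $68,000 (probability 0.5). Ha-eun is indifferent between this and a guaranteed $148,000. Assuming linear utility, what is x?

0.5·x + 0.5·68000 = 148000
0.5·x = 148000 − 34000 = 114000
x = 114000 / 0.5 = 228000

x = $228,000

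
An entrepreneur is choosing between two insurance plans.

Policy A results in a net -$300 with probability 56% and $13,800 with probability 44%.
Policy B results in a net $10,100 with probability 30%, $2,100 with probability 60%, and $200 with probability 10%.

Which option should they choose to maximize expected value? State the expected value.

Policy A ($5,904)

Policy A = 0.56 × (-300) + 0.44 × 13800 = -168 + 6072 = 5904
Policy B = 0.3 × 10100 + 0.6 × 2100 + 0.1 × 200 = 3030 + 1260 + 20 = 4310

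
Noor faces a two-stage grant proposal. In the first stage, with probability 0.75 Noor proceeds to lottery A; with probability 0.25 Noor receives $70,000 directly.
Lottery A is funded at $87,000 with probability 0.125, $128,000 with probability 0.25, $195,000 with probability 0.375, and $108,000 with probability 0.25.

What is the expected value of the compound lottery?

EV(A) = 0.125 × 87000 + 0.25 × 128000 + 0.375 × 195000 + 0.25 × 108000 = 10875 + 32000 + 73125 + 27000 = 143000
Branch B: 70000 (certain)
Overall = 0.75 × 143000 + 0.25 × 70000 = 107250 + 17500 = 124750

$124,750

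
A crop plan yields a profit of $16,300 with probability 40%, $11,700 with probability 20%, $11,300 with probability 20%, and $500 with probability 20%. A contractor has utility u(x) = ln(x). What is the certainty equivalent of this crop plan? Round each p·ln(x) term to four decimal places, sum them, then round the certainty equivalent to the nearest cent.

E[u] = 0.4·ln(16300) + 0.2·ln(11700) + 0.2·ln(11300) + 0.2·ln(500) = 3.8796 + 1.8735 + 1.8665 + 1.2429 = 8.8625
CE = e^8.8625 ≈ 7062.12

$7,062.12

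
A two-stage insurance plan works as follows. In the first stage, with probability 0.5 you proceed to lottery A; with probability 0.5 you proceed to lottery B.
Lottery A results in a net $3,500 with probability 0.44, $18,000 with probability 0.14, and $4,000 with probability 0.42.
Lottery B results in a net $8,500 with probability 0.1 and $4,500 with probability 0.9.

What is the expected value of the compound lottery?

$5,320

EV(A) = 0.44 × 3500 + 0.14 × 18000 + 0.42 × 4000 = 1540 + 2520 + 1680 = 5740
EV(B) = 0.1 × 8500 + 0.9 × 4500 = 850 + 4050 = 4900
Overall = 0.5 × 5740 + 0.5 × 4900 = 2870 + 2450 = 5320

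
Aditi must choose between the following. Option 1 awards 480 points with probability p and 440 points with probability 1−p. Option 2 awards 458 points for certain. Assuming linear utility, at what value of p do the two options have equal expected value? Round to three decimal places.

p·480 + (1−p)·440 = 458
40p + 440 = 458
p = (458 − 440) / 40

p = 0.450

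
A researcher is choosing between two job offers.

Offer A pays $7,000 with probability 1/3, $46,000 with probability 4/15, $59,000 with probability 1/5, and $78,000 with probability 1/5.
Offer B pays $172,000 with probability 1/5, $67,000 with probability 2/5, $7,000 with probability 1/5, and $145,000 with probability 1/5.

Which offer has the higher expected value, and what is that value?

Offer B ($91,600)

Offer A = 1/3 × 7000 + 4/15 × 46000 + 1/5 × 59000 + 1/5 × 78000 = 2333.3333 + 12266.6667 + 11800 + 15600 = 42000
Offer B = 1/5 × 172000 + 2/5 × 67000 + 1/5 × 7000 + 1/5 × 145000 = 34400 + 26800 + 1400 + 29000 = 91600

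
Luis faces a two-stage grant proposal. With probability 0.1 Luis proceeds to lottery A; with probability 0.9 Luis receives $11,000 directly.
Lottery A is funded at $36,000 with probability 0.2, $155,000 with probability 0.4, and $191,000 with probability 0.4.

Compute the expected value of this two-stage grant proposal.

$24,460

EV(A) = 0.2 × 36000 + 0.4 × 155000 + 0.4 × 191000 = 7200 + 62000 + 76400 = 145600
Branch B: 11000 (certain)
Overall = 0.1 × 145600 + 0.9 × 11000 = 14560 + 9900 = 24460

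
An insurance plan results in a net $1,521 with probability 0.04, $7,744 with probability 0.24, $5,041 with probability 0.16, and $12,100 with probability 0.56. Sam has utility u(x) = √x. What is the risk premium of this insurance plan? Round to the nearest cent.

E[u] = 0.04·√1521 + 0.24·√7744 + 0.16·√5041 + 0.56·√12100 = 0.04·39 + 0.24·88 + 0.16·71 + 0.56·110 = 95.64
CE = (95.64)² = 9147.0096
Risk premium = EV − CE = 9501.96 − 9147.0096 = 354.9504

$354.95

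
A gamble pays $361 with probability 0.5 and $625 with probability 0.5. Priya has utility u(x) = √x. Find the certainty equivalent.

E[u] = 0.5·√361 + 0.5·√625 = 0.5·19 + 0.5·25 = 22
CE = (22)² = 484

$484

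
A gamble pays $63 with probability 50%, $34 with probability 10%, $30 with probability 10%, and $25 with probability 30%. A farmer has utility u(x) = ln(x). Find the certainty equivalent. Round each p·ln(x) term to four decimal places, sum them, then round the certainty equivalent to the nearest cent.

E[u] = 0.5·ln(63) + 0.1·ln(34) + 0.1·ln(30) + 0.3·ln(25) = 2.0716 + 0.3526 + 0.3401 + 0.9657 = 3.7300
CE = e^3.7300 ≈ 41.68

$41.68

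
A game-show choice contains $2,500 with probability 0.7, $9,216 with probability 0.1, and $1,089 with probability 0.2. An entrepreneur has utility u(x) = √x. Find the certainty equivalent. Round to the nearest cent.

$2,621.44

E[u] = 0.7·√2500 + 0.1·√9216 + 0.2·√1089 = 0.7·50 + 0.1·96 + 0.2·33 = 51.2
CE = (51.2)² = 2621.44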